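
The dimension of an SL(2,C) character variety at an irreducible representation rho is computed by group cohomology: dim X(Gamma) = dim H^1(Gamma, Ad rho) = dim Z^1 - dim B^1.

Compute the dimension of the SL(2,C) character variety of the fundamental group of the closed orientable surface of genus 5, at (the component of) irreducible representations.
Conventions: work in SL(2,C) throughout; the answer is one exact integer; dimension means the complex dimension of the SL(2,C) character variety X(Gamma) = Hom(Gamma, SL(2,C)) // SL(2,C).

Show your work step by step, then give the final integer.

24

Gamma = pi_1(Sigma_5) = < a_1, b_1, ..., a_5, b_5 | prod [a_i, b_i] > has 2g = 10 generators and 1 relator.
Before the relator condition, cocycle space has dim 3*10 = 30.
H^2 = coker(d_2) is dual to H^0 = 0 at irreducible rho (Poincare duality), so d_2 is onto: dim Z^1 = 27.
As always at irreducible rho, dim B^1 = 3.
dim H^1 = 27 - 3 = 24 = dim X.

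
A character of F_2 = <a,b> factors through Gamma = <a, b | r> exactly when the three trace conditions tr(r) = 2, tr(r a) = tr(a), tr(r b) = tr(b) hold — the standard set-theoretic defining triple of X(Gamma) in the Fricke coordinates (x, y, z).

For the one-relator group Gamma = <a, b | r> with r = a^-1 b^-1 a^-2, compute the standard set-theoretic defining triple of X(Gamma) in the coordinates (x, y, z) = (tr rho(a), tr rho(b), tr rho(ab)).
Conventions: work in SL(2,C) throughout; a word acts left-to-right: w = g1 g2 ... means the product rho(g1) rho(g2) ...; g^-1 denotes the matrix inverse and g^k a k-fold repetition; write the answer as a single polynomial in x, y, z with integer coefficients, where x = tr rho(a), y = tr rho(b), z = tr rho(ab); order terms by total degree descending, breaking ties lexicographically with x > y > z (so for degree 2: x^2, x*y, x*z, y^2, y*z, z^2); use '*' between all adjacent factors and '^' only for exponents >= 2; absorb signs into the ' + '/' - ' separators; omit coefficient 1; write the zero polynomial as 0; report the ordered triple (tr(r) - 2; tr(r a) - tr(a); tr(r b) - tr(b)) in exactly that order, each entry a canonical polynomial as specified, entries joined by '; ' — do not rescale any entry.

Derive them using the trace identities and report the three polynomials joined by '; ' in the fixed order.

x^2*z - x*y - z - 2; x*z - x - y; x^2*y*z - x*y^2 - x*z^2 + x - y

trace(b^-1) = trace(b) = y
trace(b^-1 a) = trace(a) trace(b) - trace(a b)   [inverse elimination on b] = x*y - z
and trace(b^-1 a^-1) = trace(b^-1) trace(a) - trace(b^-1 a)   [inverse elimination on a] = z
next, trace(b^-1 a^-2) = trace(b^-1 a^-1) trace(a) - trace(b^-1)   [inverse elimination on a] = x*z - y
trace(a^-1 b^-1 a^-2) = trace(b^-1 a^-2) trace(a) - trace(b^-1 a^-1)   [inverse elimination on a] = x^2*z - x*y - z
trace(b a b) = trace(b) trace(a b) - trace(a) = y*z - x
trace(b a b a) = trace(b a) trace(b a) - trace(1)   [split at repeated b] = z^2 - 2
next, trace(a^-1 b a b) = trace(b a b) trace(a) - trace(b a b a) = x*y*z - x^2 - z^2 + 2
trace(b^-1 a^-1 b a) = trace(a^-1 b a) trace(b) - trace(a^-1 b a b) = -x*y*z + x^2 + y^2 + z^2 - 2
trace(a^-1 b a^-1 b^-1) = trace(b^-1 a^-1 b) trace(a) - trace(b^-1 a^-1 b a) = x*y*z - y^2 - z^2 + 2
trace(a^-1 b^-1 a^-2 b) = trace(a^-1 b a^-1 b^-1) trace(a) - trace(a^-1 b a^-1 b^-1 a) = x^2*y*z - x*y^2 - x*z^2 + x
assemble the triple (trace(r) - 2; trace(r a) - x; trace(r b) - y)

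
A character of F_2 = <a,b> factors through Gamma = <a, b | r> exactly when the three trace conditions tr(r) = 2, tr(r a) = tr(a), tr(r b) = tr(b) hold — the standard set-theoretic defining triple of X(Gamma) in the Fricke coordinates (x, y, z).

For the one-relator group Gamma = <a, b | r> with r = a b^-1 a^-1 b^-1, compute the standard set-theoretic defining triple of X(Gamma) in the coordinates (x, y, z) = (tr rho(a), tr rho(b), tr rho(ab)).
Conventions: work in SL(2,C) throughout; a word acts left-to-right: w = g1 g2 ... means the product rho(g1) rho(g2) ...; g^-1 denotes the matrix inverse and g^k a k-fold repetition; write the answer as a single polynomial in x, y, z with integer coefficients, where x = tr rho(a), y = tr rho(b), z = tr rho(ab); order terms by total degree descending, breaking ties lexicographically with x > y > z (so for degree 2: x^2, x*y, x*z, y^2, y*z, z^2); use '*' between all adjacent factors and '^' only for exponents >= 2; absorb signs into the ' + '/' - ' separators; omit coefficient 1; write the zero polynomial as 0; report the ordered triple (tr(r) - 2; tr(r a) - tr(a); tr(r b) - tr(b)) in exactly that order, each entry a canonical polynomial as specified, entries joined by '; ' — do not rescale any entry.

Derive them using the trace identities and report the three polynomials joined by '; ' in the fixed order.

x*y*z - x^2 - z^2; x^2*y*z - x^3 - x*z^2 - y*z + 2*x; 0

tr(b^-1 a) = tr(a)*tr(b) - tr(a b)  (eliminate b^-1) = x*y - z
tr(b^-1 a b^-1) = tr(b^-1 a)*tr(b) - tr(b^-1 a b)  (eliminate b^-1) = x*y^2 - y*z - x
tr(a^2) = tr(a)*tr(a) - tr(1)  (reduce the a square) = x^2 - 2
reduce: tr(a^2 b) = tr(a)*tr(b a) - tr(b)  (reduce the a square) = x*z - y
tr(a b^-1 a) = tr(a^2)*tr(b) - tr(a^2 b)  (eliminate b^-1) = x^2*y - x*z - y
reduce: tr(a b a b) = tr(a b)*tr(a b) - tr(1)  (split on a) = z^2 - 2
tr(a b^-1 a b) = tr(a b a)*tr(b) - tr(a b a b)  (eliminate b^-1) = x*y*z - y^2 - z^2 + 2
reduce: tr(b^-1 a b^-1 a) = tr(a b^-1 a)*tr(b) - tr(a b^-1 a b)  (eliminate b^-1) = x^2*y^2 - 2*x*y*z + z^2 - 2
so tr(a b^-1 a^-1 b^-1) = tr(b^-1 a b^-1)*tr(a) - tr(b^-1 a b^-1 a)  (eliminate a^-1) = x*y*z - x^2 - z^2 + 2
so tr(a^2 b a) = tr(a)*tr(b a^2) - tr(b a) = x^2*z - x*y - z
tr(b a b) = tr(b)*tr(a b) - tr(a) = y*z - x
tr(a^2 b a b) = tr(a)*tr(b a b a) - tr(b a b) = x*z^2 - y*z - x
tr(b^-1 a^2 b a) = tr(a^2 b a)*tr(b) - tr(a^2 b a b) = x^2*y*z - x*y^2 - x*z^2 + x
tr(a^-1 b^-1 a^2 b) = tr(b^-1 a^2 b)*tr(a) - tr(b^-1 a^2 b a) = -x^2*y*z + x^3 + x*y^2 + x*z^2 - 3*x
reduce: tr(a b^-1 a^-1 b^-1 a) = tr(a^-1 b^-1 a^2)*tr(b) - tr(a^-1 b^-1 a^2 b) = x^2*y*z - x^3 - x*z^2 - y*z + 3*x
assemble the triple (tr(r) - 2; tr(r a) - x; tr(r b) - y)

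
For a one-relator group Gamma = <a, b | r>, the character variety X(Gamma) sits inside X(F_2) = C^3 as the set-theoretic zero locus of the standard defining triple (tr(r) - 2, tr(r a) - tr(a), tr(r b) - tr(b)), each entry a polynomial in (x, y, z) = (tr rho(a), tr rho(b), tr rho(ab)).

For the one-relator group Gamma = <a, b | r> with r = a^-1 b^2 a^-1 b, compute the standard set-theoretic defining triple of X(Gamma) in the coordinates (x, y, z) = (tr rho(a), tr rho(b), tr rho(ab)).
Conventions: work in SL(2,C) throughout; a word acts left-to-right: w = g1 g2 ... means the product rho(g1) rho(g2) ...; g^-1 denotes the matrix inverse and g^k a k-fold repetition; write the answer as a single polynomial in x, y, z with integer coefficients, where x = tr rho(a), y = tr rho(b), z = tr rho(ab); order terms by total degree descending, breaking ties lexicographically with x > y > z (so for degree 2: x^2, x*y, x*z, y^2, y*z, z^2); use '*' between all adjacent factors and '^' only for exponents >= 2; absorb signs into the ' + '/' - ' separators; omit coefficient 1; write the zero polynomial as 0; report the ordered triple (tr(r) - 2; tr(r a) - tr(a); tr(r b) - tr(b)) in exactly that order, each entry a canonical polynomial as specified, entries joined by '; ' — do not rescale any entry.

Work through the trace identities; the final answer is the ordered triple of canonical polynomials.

reduce: trace(b^2) = trace(b) * trace(b) - trace(1) = y^2 - 2
trace(b^3) = trace(b) * trace(b^2) - trace(b) = y^3 - 3*y
reduce: trace(b a b) = trace(b) * trace(a b) - trace(a) = y*z - x
trace(b^3 a) = trace(b) * trace(b a b) - trace(b a) = y^2*z - x*y - z
trace(b a^-1 b^2) = trace(b^3) * trace(a) - trace(b^3 a) = x*y^3 - y^2*z - 2*x*y + z
trace(a b a b) = trace(a b) * trace(a b) - trace(1)   [split at repeated a] = z^2 - 2
reduce: trace(a b a) = trace(a) * trace(b a) - trace(b) = x*z - y
trace(b^2 a b a) = trace(b) * trace(a b a b) - trace(a b a) = y*z^2 - x*z - y
reduce: trace(b a^-1 b^2 a) = trace(b^2 a b) * trace(a) - trace(b^2 a b a) = x*y^2*z - x^2*y - y*z^2 + y
so trace(a^-1 b^2 a^-1 b) = trace(b a^-1 b^2) * trace(a) - trace(b a^-1 b^2 a) = x^2*y^3 - 2*x*y^2*z - x^2*y + y*z^2 + x*z - y
reduce: trace(b^4) = trace(b) * trace(b^3) - trace(b^2)  (reduce the b square) = y^4 - 4*y^2 + 2
trace(b^4 a) = trace(b) * trace(b^2 a b) - trace(b^2 a)  (reduce the b square) = y^3*z - x*y^2 - 2*y*z + x
so trace(b^2 a^-1 b^2) = trace(b^4) * trace(a) - trace(b^4 a)  (eliminate a^-1) = x*y^4 - y^3*z - 3*x*y^2 + 2*y*z + x
trace(a b^2 a) = trace(a) * trace(b^2 a) - trace(b^2)  (reduce the a square) = x*y*z - x^2 - y^2 + 2
trace(b^2 a b^2 a) = trace(b) * trace(a b^2 a b) - trace(a b^2 a)  (reduce the b square) = y^2*z^2 - 2*x*y*z + x^2 - 2
trace(b^2 a^-1 b^2 a) = trace(b^2 a b^2) * trace(a) - trace(b^2 a b^2 a)  (eliminate a^-1) = x*y^3*z - x^2*y^2 - y^2*z^2 + 2
trace(a^-1 b^2 a^-1 b^2) = trace(b^2 a^-1 b^2) * trace(a) - trace(b^2 a^-1 b^2 a)  (eliminate a^-1) = x^2*y^4 - 2*x*y^3*z - 2*x^2*y^2 + y^2*z^2 + 2*x*y*z + x^2 - 2
assemble the triple (trace(r) - 2; trace(r a) - x; trace(r b) - y)

x^2*y^3 - 2*x*y^2*z - x^2*y + y*z^2 + x*z - y - 2; x*y^3 - y^2*z - 2*x*y - x + z; x^2*y^4 - 2*x*y^3*z - 2*x^2*y^2 + y^2*z^2 + 2*x*y*z + x^2 - y - 2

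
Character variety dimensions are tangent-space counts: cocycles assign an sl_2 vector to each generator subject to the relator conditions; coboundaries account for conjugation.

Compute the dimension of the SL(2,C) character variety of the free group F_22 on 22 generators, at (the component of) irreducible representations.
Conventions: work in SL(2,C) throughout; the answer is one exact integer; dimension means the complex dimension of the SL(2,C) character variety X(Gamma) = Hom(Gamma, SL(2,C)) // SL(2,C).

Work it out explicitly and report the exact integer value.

The free group F_22: 22 generators, no relators.
A cocycle picks one sl_2 vector per generator freely, giving dim Z^1 = 3*22 = 66.
dim B^1 = 3: the coboundary map is injective because an irreducible image has centralizer 0 in sl_2.
dim X = dim H^1 = dim Z^1 - dim B^1 = 66 - 3 = 63.

63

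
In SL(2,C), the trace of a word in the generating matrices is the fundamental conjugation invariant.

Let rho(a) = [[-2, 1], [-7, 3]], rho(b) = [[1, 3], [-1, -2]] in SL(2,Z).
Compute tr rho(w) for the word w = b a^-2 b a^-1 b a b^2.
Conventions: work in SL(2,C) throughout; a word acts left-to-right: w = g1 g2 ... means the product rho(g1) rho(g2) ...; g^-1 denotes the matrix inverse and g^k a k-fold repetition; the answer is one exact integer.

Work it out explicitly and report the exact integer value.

rho(b) = [[1, 3], [-1, -2]]
... * rho(a^-1) = [[3, -1], [7, -2]]  ->  [[24, -7], [-17, 5]]
... * rho(a^-1) = [[3, -1], [7, -2]]  ->  [[23, -10], [-16, 7]]
... * rho(b) = [[1, 3], [-1, -2]]  ->  [[33, 89], [-23, -62]]
... * rho(a^-1) = [[3, -1], [7, -2]]  ->  [[722, -211], [-503, 147]]
... * rho(b) = [[1, 3], [-1, -2]]  ->  [[933, 2588], [-650, -1803]]
... * rho(a) = [[-2, 1], [-7, 3]]  ->  [[-19982, 8697], [13921, -6059]]
... * rho(b) = [[1, 3], [-1, -2]]  ->  [[-28679, -77340], [19980, 53881]]
... * rho(b) = [[1, 3], [-1, -2]]  ->  [[48661, 68643], [-33901, -47822]]
tr = 48661 + -47822 = 839

839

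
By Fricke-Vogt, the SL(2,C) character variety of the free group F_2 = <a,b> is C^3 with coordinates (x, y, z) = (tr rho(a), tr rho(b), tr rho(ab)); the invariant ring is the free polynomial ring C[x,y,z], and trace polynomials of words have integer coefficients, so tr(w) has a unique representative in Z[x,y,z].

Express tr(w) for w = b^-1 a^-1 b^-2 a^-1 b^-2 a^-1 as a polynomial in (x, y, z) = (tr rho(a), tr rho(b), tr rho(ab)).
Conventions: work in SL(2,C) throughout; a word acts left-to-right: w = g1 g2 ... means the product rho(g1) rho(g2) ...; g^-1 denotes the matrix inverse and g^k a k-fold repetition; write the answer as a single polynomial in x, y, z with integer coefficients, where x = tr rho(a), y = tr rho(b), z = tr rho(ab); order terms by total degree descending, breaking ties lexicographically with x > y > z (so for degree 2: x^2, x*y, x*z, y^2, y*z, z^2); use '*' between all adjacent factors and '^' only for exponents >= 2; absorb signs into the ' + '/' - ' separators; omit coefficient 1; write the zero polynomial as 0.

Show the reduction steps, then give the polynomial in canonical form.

apply: trace(b^-1) = trace(b) = y
apply: trace(b^-2) = trace(b^-1) * trace(b) - trace(1) = y^2 - 2
trace(b^-3) = trace(b^-2) * trace(b) - trace(b^-1) = y^3 - 3*y
trace(a b^-1) = trace(a) * trace(b) - trace(a b) = x*y - z
apply: trace(b^-2 a) = trace(a b^-1) * trace(b) - trace(a) = x*y^2 - y*z - x
trace(b^-3 a) = trace(b^-2 a) * trace(b) - trace(b^-2 a b) = x*y^3 - y^2*z - 2*x*y + z
apply: trace(b^-3 a^-1) = trace(b^-3) * trace(a) - trace(b^-3 a) = y^2*z - x*y - z
trace(a^-1 b^-3 a^-1) = trace(b^-3 a^-1) * trace(a) - trace(b^-3) = x*y^2*z - x^2*y - y^3 - x*z + 3*y
apply: trace(b a b) = trace(b) * trace(a b) - trace(a) = y*z - x
trace(b a b a) = trace(a b) * trace(a b) - trace(1) = z^2 - 2
use: trace(a b a^-1 b) = trace(b a b) * trace(a) - trace(b a b a) = x*y*z - x^2 - z^2 + 2
trace(a b a^-1 b^-1) = trace(a b a^-1) * trace(b) - trace(a b a^-1 b) = -x*y*z + x^2 + y^2 + z^2 - 2
use: trace(b a^-1 b^-2 a) = trace(a b a^-1 b^-1) * trace(b) - trace(a b a^-1) = -x*y^2*z + x^2*y + y^3 + y*z^2 - 3*y
use: trace(a^-1 b a^-1 b^-2) = trace(b a^-1 b^-2) * trace(a) - trace(b a^-1 b^-2 a) = x*y^2*z - x^2*y - y^3 - y*z^2 + x*z + 3*y
apply: trace(a^-1 b a^-1 b^-1) = trace(b a^-1 b^-1) * trace(a) - trace(b a^-1 b^-1 a) = x*y*z - y^2 - z^2 + 2
use: trace(a^-1 b^-3 a^-1 b) = trace(a^-1 b a^-1 b^-2) * trace(b) - trace(a^-1 b a^-1 b^-1) = x*y^3*z - x^2*y^2 - y^4 - y^2*z^2 + 4*y^2 + z^2 - 2
use: trace(b^-1 a^-1 b^-1 a^-1 b^-2) = trace(a^-1 b^-3 a^-1) * trace(b) - trace(a^-1 b^-3 a^-1 b) = y^2*z^2 - x*y*z - y^2 - z^2 + 2
apply: trace(b^-1 a^-1 b^-2 a) = trace(a^-1 b^-2 a) * trace(b) - trace(a^-1 b^-2 a b) = x*y^2*z - x^2*y - y*z^2 + y
apply: trace(b^-1 a^-1 b^-2 a b^-1) = trace(b^-1 a^-1 b^-2 a) * trace(b) - trace(b^-1 a^-1 b^-2 a b) = x*y^3*z - x^2*y^2 - y^2*z^2 + 2
trace(a^2) = trace(a) * trace(a) - trace(1) = x^2 - 2
use: trace(a^2 b) = trace(a) * trace(b a) - trace(b) = x*z - y
use: trace(a b^-1 a) = trace(a^2) * trace(b) - trace(a^2 b) = x^2*y - x*z - y
apply: trace(b^-1 a b^-1 a) = trace(a b^-1 a) * trace(b) - trace(a b^-1 a b) = x^2*y^2 - 2*x*y*z + z^2 - 2
use: trace(a^2 b a) = trace(a) * trace(b a^2) - trace(b a) = x^2*z - x*y - z
trace(a^2 b a b) = trace(a) * trace(b a b a) - trace(b a b) = x*z^2 - y*z - x
trace(a b a b^-1 a) = trace(a^2 b a) * trace(b) - trace(a^2 b a b) = x^2*y*z - x*y^2 - x*z^2 + x
use: trace(a b a b a b) = trace(a b) * trace(a b a b) - trace(a^-1 b^-1) = z^3 - 3*z
trace(a b a b^-1 a b) = trace(a b a b a) * trace(b) - trace(a b a b a b) = x*y*z^2 - y^2*z - z^3 - x*y + 3*z
trace(b^-1 a b^-1 a b a) = trace(a b a b^-1 a) * trace(b) - trace(a b a b^-1 a b) = x^2*y^2*z - x*y^3 - 2*x*y*z^2 + y^2*z + z^3 + 2*x*y - 3*z
apply: trace(a b^-1 a b a) = trace(a b a^2) * trace(b) - trace(a b a^2 b) = x^2*y*z - x*y^2 - x*z^2 + x
apply: trace(b^-2 a b^-1 a b a) = trace(b^-1 a b^-1 a b a) * trace(b) - trace(b^-1 a b^-1 a b a b) = x^2*y^3*z - x*y^4 - 2*x*y^2*z^2 - x^2*y*z + y^3*z + y*z^3 + 3*x*y^2 + x*z^2 - 3*y*z - x
trace(a^-1 b^-2 a b^-1 a b) = trace(b^-2 a b^-1 a b) * trace(a) - trace(b^-2 a b^-1 a b a) = -x^2*y^3*z + x^3*y^2 + x*y^4 + 2*x*y^2*z^2 - x^2*y*z - y^3*z - y*z^3 - 3*x*y^2 + 3*y*z - x
use: trace(b^-1 a^-1 b^-2 a b^-1 a) = trace(a^-1 b^-2 a b^-1 a) * trace(b) - trace(a^-1 b^-2 a b^-1 a b) = x^2*y^3*z - x^3*y^2 - 2*x*y^2*z^2 + x^2*y*z + y*z^3 + x*y^2 - 2*y*z + x
apply: trace(b^-1 a^-1 b^-1 a^-1 b^-2 a) = trace(b^-1 a^-1 b^-2 a b^-1) * trace(a) - trace(b^-1 a^-1 b^-2 a b^-1 a) = x*y^2*z^2 - x^2*y*z - y*z^3 - x*y^2 + 2*y*z + x
trace(a^-1 b^-1 a^-1 b^-2 a^-1 b^-1) = trace(b^-1 a^-1 b^-1 a^-1 b^-2) * trace(a) - trace(b^-1 a^-1 b^-1 a^-1 b^-2 a) = y*z^3 - x*z^2 - 2*y*z + x
trace(b a b^-2 a) = trace(b^-1 a b a) * trace(b) - trace(b^-1 a b a b) = x*y^2*z - y^3 - y*z^2 - x*z + 3*y
trace(a b^-2 a^-1 b) = trace(b a b^-2) * trace(a) - trace(b a b^-2 a) = -x*y^2*z + x^2*y + y^3 + y*z^2 - 3*y
trace(b^-2 a^-1 b^-1 a) = trace(a b^-2 a^-1) * trace(b) - trace(a b^-2 a^-1 b) = x*y^2*z - x^2*y - y*z^2 + y
use: trace(a^-1 b^-1 a^-1 b^-2) = trace(b^-2 a^-1 b^-1) * trace(a) - trace(b^-2 a^-1 b^-1 a) = y*z^2 - x*z - y
trace(a^-1 b^-1 a^-1 b^-2 a^-1) = trace(a^-1 b^-1 a^-1 b^-2) * trace(a) - trace(a^-1 b^-1 a^-1 b^-2 a) = x*y*z^2 - x^2*z - y^2*z + z
trace(b^-1 a^-1 b^-2 a^-1 b^-2 a^-1) = trace(a^-1 b^-1 a^-1 b^-2 a^-1 b^-1) * trace(b) - trace(a^-1 b^-1 a^-1 b^-2 a^-1) = y^2*z^3 - 2*x*y*z^2 + x^2*z - y^2*z + x*y - z

y^2*z^3 - 2*x*y*z^2 + x^2*z - y^2*z + x*y - z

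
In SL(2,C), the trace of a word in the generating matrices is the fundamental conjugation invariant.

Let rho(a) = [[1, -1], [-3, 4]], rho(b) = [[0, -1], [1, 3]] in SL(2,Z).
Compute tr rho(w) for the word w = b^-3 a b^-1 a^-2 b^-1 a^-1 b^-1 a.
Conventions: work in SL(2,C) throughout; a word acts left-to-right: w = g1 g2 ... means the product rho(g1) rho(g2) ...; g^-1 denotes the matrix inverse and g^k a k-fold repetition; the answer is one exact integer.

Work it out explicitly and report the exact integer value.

4205

rho(b^-1) = [[3, 1], [-1, 0]]
... * rho(b^-1) = [[3, 1], [-1, 0]]  ->  [[8, 3], [-3, -1]]
... * rho(b^-1) = [[3, 1], [-1, 0]]  ->  [[21, 8], [-8, -3]]
... * rho(a) = [[1, -1], [-3, 4]]  ->  [[-3, 11], [1, -4]]
... * rho(b^-1) = [[3, 1], [-1, 0]]  ->  [[-20, -3], [7, 1]]
... * rho(a^-1) = [[4, 1], [3, 1]]  ->  [[-89, -23], [31, 8]]
... * rho(a^-1) = [[4, 1], [3, 1]]  ->  [[-425, -112], [148, 39]]
... * rho(b^-1) = [[3, 1], [-1, 0]]  ->  [[-1163, -425], [405, 148]]
... * rho(a^-1) = [[4, 1], [3, 1]]  ->  [[-5927, -1588], [2064, 553]]
... * rho(b^-1) = [[3, 1], [-1, 0]]  ->  [[-16193, -5927], [5639, 2064]]
... * rho(a) = [[1, -1], [-3, 4]]  ->  [[1588, -7515], [-553, 2617]]
tr = 1588 + 2617 = 4205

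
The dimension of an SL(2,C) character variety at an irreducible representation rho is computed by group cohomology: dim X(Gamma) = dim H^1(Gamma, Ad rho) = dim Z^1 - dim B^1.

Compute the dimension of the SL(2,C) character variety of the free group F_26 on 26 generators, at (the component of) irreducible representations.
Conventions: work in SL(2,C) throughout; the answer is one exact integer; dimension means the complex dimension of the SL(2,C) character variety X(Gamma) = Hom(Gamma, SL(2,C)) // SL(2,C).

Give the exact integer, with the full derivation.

75

Gamma = F_26 has 26 generators and no relators.
So Z^1 = (sl_2)^26 in full: dim Z^1 = 78.
dim B^1 = 3: the coboundary map is injective because an irreducible image has centralizer 0 in sl_2.
dim X = dim H^1 = dim Z^1 - dim B^1 = 78 - 3 = 75.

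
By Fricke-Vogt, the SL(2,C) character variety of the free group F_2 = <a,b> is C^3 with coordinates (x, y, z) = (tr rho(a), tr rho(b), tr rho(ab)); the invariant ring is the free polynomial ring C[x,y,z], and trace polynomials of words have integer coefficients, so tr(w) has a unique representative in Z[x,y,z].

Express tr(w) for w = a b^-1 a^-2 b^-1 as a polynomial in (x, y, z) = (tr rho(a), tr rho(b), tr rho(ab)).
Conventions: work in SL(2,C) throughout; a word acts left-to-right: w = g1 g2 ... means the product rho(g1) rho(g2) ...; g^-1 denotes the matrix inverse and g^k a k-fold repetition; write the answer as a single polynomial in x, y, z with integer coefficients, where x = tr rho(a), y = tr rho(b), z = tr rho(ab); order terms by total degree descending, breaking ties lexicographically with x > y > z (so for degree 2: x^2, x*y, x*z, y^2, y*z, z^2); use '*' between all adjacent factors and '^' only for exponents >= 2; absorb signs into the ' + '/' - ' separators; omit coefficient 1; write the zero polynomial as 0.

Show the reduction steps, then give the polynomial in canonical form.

x^2*y*z - x^3 - x*y^2 - x*z^2 + y*z + 3*x

tr(b^-1) = tr(b) = y
tr(a b a) = tr(a) tr(b a) - tr(b) = x*z - y
tr(a b a b) = tr(a b) tr(a b) - tr(1)   [split at repeated a] = z^2 - 2
tr(b a b^-1 a) = tr(a b a) tr(b) - tr(a b a b) = x*y*z - y^2 - z^2 + 2
tr(a b^-1 a^-1 b) = tr(b a b^-1) tr(a) - tr(b a b^-1 a) = -x*y*z + x^2 + y^2 + z^2 - 2
tr(a^-1 b^-1 a b^-1) = tr(a b^-1 a^-1) tr(b) - tr(a b^-1 a^-1 b) = x*y*z - x^2 - z^2 + 2
tr(b^-1 a) = tr(a) tr(b) - tr(a b) = x*y - z
tr(b^-1 a b^-1) = tr(b^-1 a) tr(b) - tr(b^-1 a b) = x*y^2 - y*z - x
tr(a b^-1 a^-2 b^-1) = tr(a^-1 b^-1 a b^-1) tr(a) - tr(a^-1 b^-1 a b^-1 a) = x^2*y*z - x^3 - x*y^2 - x*z^2 + y*z + 3*x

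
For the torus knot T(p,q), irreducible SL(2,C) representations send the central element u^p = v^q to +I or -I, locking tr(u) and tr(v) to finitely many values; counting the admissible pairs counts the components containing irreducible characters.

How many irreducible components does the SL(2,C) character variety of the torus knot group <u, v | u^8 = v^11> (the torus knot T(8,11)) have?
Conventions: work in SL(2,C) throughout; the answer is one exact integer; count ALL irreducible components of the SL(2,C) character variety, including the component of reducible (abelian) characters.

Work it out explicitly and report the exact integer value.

36

Gamma = < u, v | u^8 = v^11 > (torus knot T(8,11)); the central element u^8 = v^11 acts as +I or -I in any irreducible SL(2,C) representation.
On an irreducible component, tr(u) is locked at 2*cos(pi*alpha/8) for some alpha in 1..7, and tr(v) at 2*cos(pi*beta/11) for some beta in 1..10.
The two central values (-1)^alpha I and (-1)^beta I must be the same matrix, so alpha and beta share a parity.
Counting: 4 odd alphas x 5 odd betas + 3 even alphas x 5 even betas = 20 + 15 = 35.
components with irreducible characters: 35; plus the single component of reducible (abelian) characters: total 36.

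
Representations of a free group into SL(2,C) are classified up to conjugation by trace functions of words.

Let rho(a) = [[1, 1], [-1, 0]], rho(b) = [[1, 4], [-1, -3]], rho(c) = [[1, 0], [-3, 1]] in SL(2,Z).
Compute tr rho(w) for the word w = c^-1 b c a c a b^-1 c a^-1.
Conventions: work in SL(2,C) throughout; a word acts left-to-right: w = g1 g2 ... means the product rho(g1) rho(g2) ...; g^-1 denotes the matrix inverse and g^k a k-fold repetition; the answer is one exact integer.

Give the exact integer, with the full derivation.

rho(c^-1) = [[1, 0], [3, 1]]
... * rho(b) = [[1, 4], [-1, -3]]  ->  [[1, 4], [2, 9]]
... * rho(c) = [[1, 0], [-3, 1]]  ->  [[-11, 4], [-25, 9]]
... * rho(a) = [[1, 1], [-1, 0]]  ->  [[-15, -11], [-34, -25]]
... * rho(c) = [[1, 0], [-3, 1]]  ->  [[18, -11], [41, -25]]
... * rho(a) = [[1, 1], [-1, 0]]  ->  [[29, 18], [66, 41]]
... * rho(b^-1) = [[-3, -4], [1, 1]]  ->  [[-69, -98], [-157, -223]]
... * rho(c) = [[1, 0], [-3, 1]]  ->  [[225, -98], [512, -223]]
... * rho(a^-1) = [[0, -1], [1, 1]]  ->  [[-98, -323], [-223, -735]]
tr = -98 + -735 = -833

-833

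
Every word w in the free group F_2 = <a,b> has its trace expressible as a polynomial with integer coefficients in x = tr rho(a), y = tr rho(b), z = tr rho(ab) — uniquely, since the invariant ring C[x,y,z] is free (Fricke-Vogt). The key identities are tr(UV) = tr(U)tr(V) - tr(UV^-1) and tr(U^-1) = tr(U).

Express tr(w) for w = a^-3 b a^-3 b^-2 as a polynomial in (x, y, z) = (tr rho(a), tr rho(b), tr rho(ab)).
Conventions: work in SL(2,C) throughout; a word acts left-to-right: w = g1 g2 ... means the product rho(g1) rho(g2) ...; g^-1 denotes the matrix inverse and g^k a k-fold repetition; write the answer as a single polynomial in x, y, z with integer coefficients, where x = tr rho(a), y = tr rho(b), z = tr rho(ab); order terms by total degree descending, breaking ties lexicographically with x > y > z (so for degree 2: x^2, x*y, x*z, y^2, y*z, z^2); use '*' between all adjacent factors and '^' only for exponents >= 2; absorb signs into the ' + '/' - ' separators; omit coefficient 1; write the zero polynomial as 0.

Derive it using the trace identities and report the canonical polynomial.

x^5*y^2*z - x^6*y - x^4*y^3 - x^4*y*z^2 + x^5*z - 2*x^3*y^2*z + 5*x^4*y + 2*x^2*y^3 + 2*x^2*y*z^2 - 4*x^3*z + x*y^2*z - 6*x^2*y - y^3 - y*z^2 + 3*x*z + 3*y

trace(b a^-1) = trace(b) trace(a) - trace(b a)  (eliminate a^-1) = x*y - z
trace(b a^-2) = trace(b a^-1) trace(a) - trace(b)  (eliminate a^-1) = x^2*y - x*z - y
next, trace(a^-1 b a^-2) = trace(b a^-2) trace(a) - trace(b a^-1)  (eliminate a^-1) = x^3*y - x^2*z - 2*x*y + z
trace(a^-2 b a^-2) = trace(a^-1 b a^-2) trace(a) - trace(a^-1 b a^-1)  (eliminate a^-1) = x^4*y - x^3*z - 3*x^2*y + 2*x*z + y
trace(b^2) = trace(b) trace(b) - trace(1)  (reduce the b square) = y^2 - 2
and trace(b^2 a) = trace(b) trace(a b) - trace(a)  (reduce the b square) = y*z - x
trace(b a^-1 b) = trace(b^2) trace(a) - trace(b^2 a)  (eliminate a^-1) = x*y^2 - y*z - x
trace(b a b a) = trace(a b) trace(a b) - trace(1)  (split on a) = z^2 - 2
next, trace(b a^-1 b a) = trace(b a b) trace(a) - trace(b a b a)  (eliminate a^-1) = x*y*z - x^2 - z^2 + 2
and trace(b a^-1 b a^-1) = trace(b a^-1 b) trace(a) - trace(b a^-1 b a)  (eliminate a^-1) = x^2*y^2 - 2*x*y*z + z^2 - 2
trace(a^-1 b a^-2 b) = trace(b a^-1 b a^-1) trace(a) - trace(b a^-1 b)  (eliminate a^-1) = x^3*y^2 - 2*x^2*y*z - x*y^2 + x*z^2 + y*z - x
and trace(b a^-2 b) = trace(b^2 a^-1) trace(a) - trace(b^2)  (eliminate a^-1) = x^2*y^2 - x*y*z - x^2 - y^2 + 2
trace(a^-2 b a^-2 b) = trace(a^-1 b a^-2 b) trace(a) - trace(a^-1 b a^-2 b a)  (eliminate a^-1) = x^4*y^2 - 2*x^3*y*z - 2*x^2*y^2 + x^2*z^2 + 2*x*y*z + y^2 - 2
trace(a^-1 b^-1 a^-2 b a^-1) = trace(a^-2 b a^-2) trace(b) - trace(a^-2 b a^-2 b)  (eliminate b^-1) = x^3*y*z - x^2*y^2 - x^2*z^2 + 2
next, trace(a^-2) = trace(a^-1) trace(a) - trace(1)  (eliminate a^-1) = x^2 - 2
trace(b a b^-1 a^-1) = trace(a^-1 b a) trace(b) - trace(a^-1 b a b)  (eliminate b^-1) = -x*y*z + x^2 + y^2 + z^2 - 2
next, trace(b^-1 a^-2 b a) = trace(b a b^-1 a^-1) trace(a) - trace(b a b^-1)  (eliminate a^-1) = -x^2*y*z + x^3 + x*y^2 + x*z^2 - 3*x
next, trace(a^-1 b^-1 a^-2 b) = trace(b^-1 a^-2 b) trace(a) - trace(b^-1 a^-2 b a)  (eliminate a^-1) = x^2*y*z - x*y^2 - x*z^2 + x
trace(b a^-3 b^-1 a^-2) = trace(a^-1 b^-1 a^-2 b a^-1) trace(a) - trace(a^-1 b^-1 a^-2 b)  (eliminate a^-1) = x^4*y*z - x^3*y^2 - x^3*z^2 - x^2*y*z + x*y^2 + x*z^2 + x
trace(a^-3) = trace(a^-2) trace(a) - trace(a^-1)  (eliminate a^-1) = x^3 - 3*x
next, trace(a b a^-2 b) = trace(a^-1 b a b) trace(a) - trace(a^-1 b a b a)  (eliminate a^-1) = x^2*y*z - x^3 - x*z^2 - y*z + 3*x
trace(b^-1 a b a^-2) = trace(a b a^-2) trace(b) - trace(a b a^-2 b)  (eliminate b^-1) = -x^2*y*z + x^3 + x*y^2 + x*z^2 - 3*x
next, trace(b a^-3 b^-1 a) = trace(b^-1 a b a^-2) trace(a) - trace(b^-1 a b a^-1)  (eliminate a^-1) = -x^3*y*z + x^4 + x^2*y^2 + x^2*z^2 + x*y*z - 4*x^2 - y^2 - z^2 + 2
trace(b a^-3 b^-1 a^-1) = trace(b a^-3 b^-1) trace(a) - trace(b a^-3 b^-1 a)  (eliminate a^-1) = x^3*y*z - x^2*y^2 - x^2*z^2 - x*y*z + x^2 + y^2 + z^2 - 2
trace(a^-3 b a^-3 b^-1) = trace(b a^-3 b^-1 a^-2) trace(a) - trace(b a^-3 b^-1 a^-1)  (eliminate a^-1) = x^5*y*z - x^4*y^2 - x^4*z^2 - 2*x^3*y*z + 2*x^2*y^2 + 2*x^2*z^2 + x*y*z - y^2 - z^2 + 2
next, trace(a^-4 b a^-1) = trace(a^-1 b a^-3) trace(a) - trace(a^-1 b a^-2)  (eliminate a^-1) = x^5*y - x^4*z - 4*x^3*y + 3*x^2*z + 3*x*y - z
and trace(a^-3 b a^-3) = trace(a^-4 b a^-1) trace(a) - trace(a^-4 b)  (eliminate a^-1) = x^6*y - x^5*z - 5*x^4*y + 4*x^3*z + 6*x^2*y - 3*x*z - y
and trace(a^-3 b a^-3 b^-2) = trace(a^-3 b a^-3 b^-1) trace(b) - trace(a^-3 b a^-3)  (eliminate b^-1) = x^5*y^2*z - x^6*y - x^4*y^3 - x^4*y*z^2 + x^5*z - 2*x^3*y^2*z + 5*x^4*y + 2*x^2*y^3 + 2*x^2*y*z^2 - 4*x^3*z + x*y^2*z - 6*x^2*y - y^3 - y*z^2 + 3*x*z + 3*y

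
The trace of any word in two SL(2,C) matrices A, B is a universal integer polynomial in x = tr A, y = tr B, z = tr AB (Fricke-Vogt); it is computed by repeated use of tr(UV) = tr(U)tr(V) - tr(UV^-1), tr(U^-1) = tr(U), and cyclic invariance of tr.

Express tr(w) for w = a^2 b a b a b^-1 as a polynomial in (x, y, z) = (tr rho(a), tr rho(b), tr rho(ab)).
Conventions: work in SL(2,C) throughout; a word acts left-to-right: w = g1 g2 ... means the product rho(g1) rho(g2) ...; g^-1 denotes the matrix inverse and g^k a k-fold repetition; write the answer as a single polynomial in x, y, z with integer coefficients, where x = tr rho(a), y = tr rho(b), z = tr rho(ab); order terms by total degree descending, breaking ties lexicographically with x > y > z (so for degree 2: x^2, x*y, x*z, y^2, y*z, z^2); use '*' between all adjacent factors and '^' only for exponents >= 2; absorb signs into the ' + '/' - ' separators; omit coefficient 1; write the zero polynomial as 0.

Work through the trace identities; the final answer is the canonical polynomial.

next, trace(b a b a) = trace(b a)*trace(b a) - trace(1)   [split at repeated b] = z^2 - 2
and trace(b a b) = trace(b)*trace(a b) - trace(a) = y*z - x
trace(b a b a^2) = trace(a)*trace(b a b a) - trace(b a b) = x*z^2 - y*z - x
and trace(a^2 b a b a) = trace(a)*trace(b a b a^2) - trace(b a b a) = x^2*z^2 - x*y*z - x^2 - z^2 + 2
and trace(b a b a b a) = trace(a b a b)*trace(a b) - trace(b a)   [split at repeated a] = z^3 - 3*z
next, trace(a b a) = trace(a)*trace(b a) - trace(b) = x*z - y
next, trace(b a b a b) = trace(b)*trace(a b a b) - trace(a b a) = y*z^2 - x*z - y
trace(a^2 b a b a b) = trace(a)*trace(b a b a b a) - trace(b a b a b) = x*z^3 - y*z^2 - 2*x*z + y
trace(a^2 b a b a b^-1) = trace(a^2 b a b a)*trace(b) - trace(a^2 b a b a b) = x^2*y*z^2 - x*y^2*z - x*z^3 - x^2*y + 2*x*z + y

x^2*y*z^2 - x*y^2*z - x*z^3 - x^2*y + 2*x*z + y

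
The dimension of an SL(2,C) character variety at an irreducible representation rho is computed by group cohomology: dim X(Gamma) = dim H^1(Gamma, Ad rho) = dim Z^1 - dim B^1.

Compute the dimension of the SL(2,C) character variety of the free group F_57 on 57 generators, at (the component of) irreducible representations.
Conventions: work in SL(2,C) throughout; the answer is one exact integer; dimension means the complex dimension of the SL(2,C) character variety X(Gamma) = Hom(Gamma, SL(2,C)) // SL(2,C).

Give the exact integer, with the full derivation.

Here Gamma is free of rank 57 — no relator constrains a cocycle.
A cocycle picks one sl_2 vector per generator freely, giving dim Z^1 = 3*57 = 171.
At an irreducible rho the centralizer of the image in sl_2 is 0, so the coboundary map sl_2 -> Z^1 is injective: dim B^1 = 3.
Therefore dim X = 171 - 3 = 168.

168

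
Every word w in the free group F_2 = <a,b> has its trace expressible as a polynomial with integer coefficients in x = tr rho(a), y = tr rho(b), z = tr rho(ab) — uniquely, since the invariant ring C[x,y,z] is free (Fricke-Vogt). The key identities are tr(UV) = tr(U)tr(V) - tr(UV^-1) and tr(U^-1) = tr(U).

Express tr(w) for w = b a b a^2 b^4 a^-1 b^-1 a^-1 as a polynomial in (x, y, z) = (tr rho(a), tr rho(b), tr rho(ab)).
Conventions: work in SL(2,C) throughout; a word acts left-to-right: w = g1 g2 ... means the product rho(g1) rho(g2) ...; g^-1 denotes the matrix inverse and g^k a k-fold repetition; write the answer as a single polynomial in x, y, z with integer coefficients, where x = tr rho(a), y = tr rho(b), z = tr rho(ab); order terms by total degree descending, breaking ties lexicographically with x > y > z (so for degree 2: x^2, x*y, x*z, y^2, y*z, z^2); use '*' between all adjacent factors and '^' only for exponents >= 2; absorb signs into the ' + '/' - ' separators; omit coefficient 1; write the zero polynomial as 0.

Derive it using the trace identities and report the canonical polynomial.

tr(b a b) = tr(b) * tr(a b) - tr(a)   [square of b] = y*z - x
tr(b^3 a) = tr(b) * tr(b a b) - tr(b a)   [square of b] = y^2*z - x*y - z
tr(b^2) = tr(b) * tr(b) - tr(1)   [square of b] = y^2 - 2
tr(b^3) = tr(b) * tr(b^2) - tr(b)   [square of b] = y^3 - 3*y
and tr(a^2 b^3) = tr(a) * tr(b^3 a) - tr(b^3)   [square of a] = x*y^2*z - x^2*y - y^3 - x*z + 3*y
tr(a^2 b^2) = tr(a) * tr(b^2 a) - tr(b^2)   [square of a] = x*y*z - x^2 - y^2 + 2
next, tr(b a^2 b^3) = tr(b) * tr(a^2 b^3) - tr(a^2 b^2)   [square of b] = x*y^3*z - x^2*y^2 - y^4 - 2*x*y*z + x^2 + 4*y^2 - 2
next, tr(b a^2 b^4) = tr(b) * tr(b a^2 b^3) - tr(b a^2 b^2)   [square of b] = x*y^4*z - x^2*y^3 - y^5 - 3*x*y^2*z + 2*x^2*y + 5*y^3 + x*z - 5*y
tr(b a b a) = tr(b a) * tr(b a) - tr(1)   [split at a repeated b] = z^2 - 2
tr(a b a b a b) = tr(b a b a) * tr(b a) - tr(a b)   [split at a repeated b] = z^3 - 3*z
and tr(a b a b a) = tr(a) * tr(b a b a) - tr(b a b)   [square of a] = x*z^2 - y*z - x
and tr(b a b a b a b) = tr(b) * tr(a b a b a b) - tr(a b a b a)   [square of b] = y*z^3 - x*z^2 - 2*y*z + x
and tr(b^3 a b a b a) = tr(b) * tr(b a b a b a b) - tr(b a b a b a)   [square of b] = y^2*z^3 - x*y*z^2 - 2*y^2*z - z^3 + x*y + 3*z
and tr(a b a) = tr(a) * tr(b a) - tr(b)   [square of a] = x*z - y
tr(a b a b^2) = tr(b) * tr(a b a b) - tr(a b a)   [square of b] = y*z^2 - x*z - y
next, tr(b a b a b^2) = tr(b) * tr(a b a b^2) - tr(a b a b)   [square of b] = y^2*z^2 - x*y*z - y^2 - z^2 + 2
next, tr(b^3 a b a b) = tr(b) * tr(b a b a b^2) - tr(b a b a b)   [square of b] = y^3*z^2 - x*y^2*z - y^3 - 2*y*z^2 + x*z + 3*y
next, tr(a b a b a^2 b^3) = tr(a) * tr(b^3 a b a b a) - tr(b^3 a b a b)   [square of a] = x*y^2*z^3 - x^2*y*z^2 - y^3*z^2 - x*y^2*z - x*z^3 + x^2*y + y^3 + 2*y*z^2 + 2*x*z - 3*y
and tr(a b a b a^2 b) = tr(a) * tr(b a b a b a) - tr(b a b a b)   [square of a] = x*z^3 - y*z^2 - 2*x*z + y
tr(a b a b a^2) = tr(a) * tr(a b a b a) - tr(a b a b)   [square of a] = x^2*z^2 - x*y*z - x^2 - z^2 + 2
and tr(b a b a b a^2 b) = tr(b) * tr(a b a b a^2 b) - tr(a b a b a^2)   [square of b] = x*y*z^3 - x^2*z^2 - y^2*z^2 - x*y*z + x^2 + y^2 + z^2 - 2
and tr(b a b a^2 b^4 a) = tr(b) * tr(b a b a b a^2 b^2) - tr(b a b a b a^2 b)   [square of b] = x*y^3*z^3 - x^2*y^2*z^2 - y^4*z^2 - x*y^3*z - 2*x*y*z^3 + x^2*y^2 + x^2*z^2 + y^4 + 3*y^2*z^2 + 3*x*y*z - x^2 - 4*y^2 - z^2 + 2
tr(a b a^2) = tr(a) * tr(b a^2) - tr(b a)   [square of a] = x^2*z - x*y - z
and tr(a b a^2 b^2) = tr(b) * tr(a b a^2 b) - tr(a b a^2)   [square of b] = x*y*z^2 - x^2*z - y^2*z + z
and tr(a b a^2 b^3) = tr(b) * tr(a b a^2 b^2) - tr(a b a^2 b)   [square of b] = x*y^2*z^2 - x^2*y*z - y^3*z - x*z^2 + 2*y*z + x
and tr(b a b a^2 b^3) = tr(b) * tr(a b a^2 b^3) - tr(a b a^2 b^2)   [square of b] = x*y^3*z^2 - x^2*y^2*z - y^4*z - 2*x*y*z^2 + x^2*z + 3*y^2*z + x*y - z
tr(b a b a^2 b^4) = tr(b) * tr(b a b a^2 b^3) - tr(b a b a^2 b^2)   [square of b] = x*y^4*z^2 - x^2*y^3*z - y^5*z - 3*x*y^2*z^2 + 2*x^2*y*z + 4*y^3*z + x*y^2 + x*z^2 - 3*y*z - x
tr(a b a b a^2 b^4 a) = tr(a) * tr(b a b a^2 b^4 a) - tr(b a b a^2 b^4)   [square of a] = x^2*y^3*z^3 - x^3*y^2*z^2 - 2*x*y^4*z^2 - 2*x^2*y*z^3 + y^5*z + x^3*y^2 + x^3*z^2 + x*y^4 + 6*x*y^2*z^2 + x^2*y*z - 4*y^3*z - x^3 - 5*x*y^2 - 2*x*z^2 + 3*y*z + 3*x
tr(b a b a b a b a) = tr(a b a b a b) * tr(a b) - tr(b a b a)   [split at a repeated a] = z^4 - 4*z^2 + 2
tr(a b a b a b a^2 b) = tr(a) * tr(b a b a b a b a) - tr(b a b a b a b)   [square of a] = x*z^4 - y*z^3 - 3*x*z^2 + 2*y*z + x
tr(a b a b a b a^2) = tr(a) * tr(a b a b a b a) - tr(a b a b a b)   [square of a] = x^2*z^3 - x*y*z^2 - 2*x^2*z - z^3 + x*y + 3*z
tr(b a b a b a b a^2 b) = tr(b) * tr(a b a b a b a^2 b) - tr(a b a b a b a^2)   [square of b] = x*y*z^4 - x^2*z^3 - y^2*z^3 - 2*x*y*z^2 + 2*x^2*z + 2*y^2*z + z^3 - 3*z
next, tr(a b a b a b a^2 b^3) = tr(b) * tr(b a b a b a b a^2 b) - tr(b a b a b a b a^2)   [square of b] = x*y^2*z^4 - x^2*y*z^3 - y^3*z^3 - 2*x*y^2*z^2 - x*z^4 + 2*x^2*y*z + 2*y^3*z + 2*y*z^3 + 3*x*z^2 - 5*y*z - x
and tr(a b a b a^2 b^4 a b) = tr(b) * tr(a b a b a b a^2 b^3) - tr(a b a b a b a^2 b^2)   [square of b] = x*y^3*z^4 - x^2*y^2*z^3 - y^4*z^3 - 2*x*y^3*z^2 - 2*x*y*z^4 + 2*x^2*y^2*z + x^2*z^3 + 2*y^4*z + 3*y^2*z^3 + 5*x*y*z^2 - 2*x^2*z - 7*y^2*z - z^3 - x*y + 3*z
and tr(b^-1 a b a b a^2 b^4 a) = tr(a b a b a^2 b^4 a) * tr(b) - tr(a b a b a^2 b^4 a b)   [inverse elimination on b] = x^2*y^4*z^3 - x^3*y^3*z^2 - 2*x*y^5*z^2 - x*y^3*z^4 - x^2*y^2*z^3 + y^6*z + y^4*z^3 + x^3*y^3 + x^3*y*z^2 + x*y^5 + 8*x*y^3*z^2 + 2*x*y*z^4 - x^2*y^2*z - x^2*z^3 - 6*y^4*z - 3*y^2*z^3 - x^3*y - 5*x*y^3 - 7*x*y*z^2 + 2*x^2*z + 10*y^2*z + z^3 + 4*x*y - 3*z
next, tr(b a b a^2 b^4 a^-1 b^-1 a) = tr(b^-1 a b a b a^2 b^4) * tr(a) - tr(b^-1 a b a b a^2 b^4 a)   [inverse elimination on a] = -x^2*y^4*z^3 + x^3*y^3*z^2 + 2*x*y^5*z^2 + x*y^3*z^4 + 2*x^2*y^2*z^3 - y^6*z - y^4*z^3 - x^3*y^3 - 2*x^3*y*z^2 - x*y^5 - 9*x*y^3*z^2 - 2*x*y*z^4 + 6*y^4*z + 3*y^2*z^3 + 2*x^3*y + 6*x*y^3 + 9*x*y*z^2 - 10*y^2*z - z^3 - 7*x*y + 3*z
tr(b a b a^2 b^4 a^-1 b^-1 a^-1) = tr(b a b a^2 b^4 a^-1 b^-1) * tr(a) - tr(b a b a^2 b^4 a^-1 b^-1 a)   [inverse elimination on a] = x^2*y^4*z^3 - x^3*y^3*z^2 - 2*x*y^5*z^2 - x*y^3*z^4 + x^2*y^4*z - 2*x^2*y^2*z^3 + y^6*z + y^4*z^3 + 2*x^3*y*z^2 + 9*x*y^3*z^2 + 2*x*y*z^4 - 3*x^2*y^2*z - 6*y^4*z - 3*y^2*z^3 - x*y^3 - 9*x*y*z^2 + x^2*z + 10*y^2*z + z^3 + 2*x*y - 3*z

x^2*y^4*z^3 - x^3*y^3*z^2 - 2*x*y^5*z^2 - x*y^3*z^4 + x^2*y^4*z - 2*x^2*y^2*z^3 + y^6*z + y^4*z^3 + 2*x^3*y*z^2 + 9*x*y^3*z^2 + 2*x*y*z^4 - 3*x^2*y^2*z - 6*y^4*z - 3*y^2*z^3 - x*y^3 - 9*x*y*z^2 + x^2*z + 10*y^2*z + z^3 + 2*x*y - 3*z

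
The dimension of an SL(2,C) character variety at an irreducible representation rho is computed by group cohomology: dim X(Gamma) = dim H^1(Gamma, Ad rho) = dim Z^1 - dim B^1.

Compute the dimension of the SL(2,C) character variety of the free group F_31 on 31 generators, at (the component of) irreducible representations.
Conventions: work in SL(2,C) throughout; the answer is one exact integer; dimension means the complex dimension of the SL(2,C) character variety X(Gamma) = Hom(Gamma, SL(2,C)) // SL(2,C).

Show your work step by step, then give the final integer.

90

Here Gamma is free of rank 31 — no relator constrains a cocycle.
A cocycle picks one sl_2 vector per generator freely, giving dim Z^1 = 3*31 = 93.
At an irreducible rho the centralizer of the image in sl_2 is 0, so the coboundary map sl_2 -> Z^1 is injective: dim B^1 = 3.
Therefore dim X = 93 - 3 = 90.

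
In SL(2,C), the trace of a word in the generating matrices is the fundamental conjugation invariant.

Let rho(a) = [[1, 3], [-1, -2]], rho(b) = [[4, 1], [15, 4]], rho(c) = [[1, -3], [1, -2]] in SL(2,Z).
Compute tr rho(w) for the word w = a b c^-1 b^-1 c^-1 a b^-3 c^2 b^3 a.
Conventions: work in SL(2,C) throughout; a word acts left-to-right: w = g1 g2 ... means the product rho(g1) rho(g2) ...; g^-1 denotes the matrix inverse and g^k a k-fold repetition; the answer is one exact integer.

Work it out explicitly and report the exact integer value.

rho(a) = [[1, 3], [-1, -2]]
... * rho(b) = [[4, 1], [15, 4]]  ->  [[49, 13], [-34, -9]]
... * rho(c^-1) = [[-2, 3], [-1, 1]]  ->  [[-111, 160], [77, -111]]
... * rho(b^-1) = [[4, -1], [-15, 4]]  ->  [[-2844, 751], [1973, -521]]
... * rho(c^-1) = [[-2, 3], [-1, 1]]  ->  [[4937, -7781], [-3425, 5398]]
... * rho(a) = [[1, 3], [-1, -2]]  ->  [[12718, 30373], [-8823, -21071]]
... * rho(b^-1) = [[4, -1], [-15, 4]]  ->  [[-404723, 108774], [280773, -75461]]
... * rho(b^-1) = [[4, -1], [-15, 4]]  ->  [[-3250502, 839819], [2255007, -582617]]
... * rho(b^-1) = [[4, -1], [-15, 4]]  ->  [[-25599293, 6609778], [17759283, -4585475]]
... * rho(c) = [[1, -3], [1, -2]]  ->  [[-18989515, 63578323], [13173808, -44106899]]
... * rho(c) = [[1, -3], [1, -2]]  ->  [[44588808, -70188101], [-30933091, 48692374]]
... * rho(b) = [[4, 1], [15, 4]]  ->  [[-874466283, -236163596], [606653246, 163836405]]
... * rho(b) = [[4, 1], [15, 4]]  ->  [[-7040319072, -1819120667], [4884159059, 1261998866]]
... * rho(b) = [[4, 1], [15, 4]]  ->  [[-55448086293, -14316801740], [38466619226, 9932154523]]
... * rho(a) = [[1, 3], [-1, -2]]  ->  [[-41131284553, -137710655399], [28534464703, 95535548632]]
tr = -41131284553 + 95535548632 = 54404264079

54404264079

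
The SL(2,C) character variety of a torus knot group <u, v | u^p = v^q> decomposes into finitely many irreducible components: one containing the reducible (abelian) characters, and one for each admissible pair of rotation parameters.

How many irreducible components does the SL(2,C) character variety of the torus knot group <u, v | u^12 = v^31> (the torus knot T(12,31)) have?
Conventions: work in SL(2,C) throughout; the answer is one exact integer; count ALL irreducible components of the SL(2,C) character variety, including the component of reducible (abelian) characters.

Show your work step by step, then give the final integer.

166

In the torus knot group T(12,31), u^12 = v^31 is central, so an irreducible representation sends it to +I or -I (Schur).
This locks tr(u) to 2*cos(pi*alpha/12), alpha in 1..11, and tr(v) to 2*cos(pi*beta/31), beta in 1..30, on each component of irreducible characters.
The two central values (-1)^alpha I and (-1)^beta I must be the same matrix, so alpha and beta share a parity.
count pairs: odd alpha (6 choices) x odd beta (15), plus even alpha (5) x even beta (15): 6*15 + 5*15 = 165.
That is 165 components of irreducible characters, and with the reducible (abelian) component the total is 166.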